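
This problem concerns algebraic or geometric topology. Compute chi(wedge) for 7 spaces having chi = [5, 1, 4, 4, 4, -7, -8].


chi(A v B) = chi(A) + chi(B) - 1 (one point identified).
For 7 spaces: chi = (sum chi_i) - (7 - 1).
sum = 3; chi = 3 - 6 = -3

-3


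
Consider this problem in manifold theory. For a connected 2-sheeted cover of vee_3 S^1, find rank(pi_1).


Nielsen-Schreier: an index-n subgroup of F_r is free of rank 1 + n(r-1).
Equivalently: chi(cover) = n*chi(base); chi(vee_r S^1) = 1 - 3 = -2.
chi(E) = 2*(-2) = -4; rank = 1 - chi(E) = 1 - (-4) = 5.
rank = 1 + 2*(3-1) = 1 + 4 = 5

5


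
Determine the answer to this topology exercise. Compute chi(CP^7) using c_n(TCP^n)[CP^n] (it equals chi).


For any closed oriented manifold, <e(TM),[M]> = chi(M).
chi(CP^7) = 7+1 = 8

8


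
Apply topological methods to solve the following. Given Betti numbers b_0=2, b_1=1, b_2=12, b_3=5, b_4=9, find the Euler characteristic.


chi = sum_k (-1)^k b_k.
= (2) + (-1) + (12) + (-5) + (9)
= 17

17


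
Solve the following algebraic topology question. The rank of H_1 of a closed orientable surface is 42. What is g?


For a closed orientable surface: b_1 = 2g.
42 = 2g
g = 42 / 2 = 21

21


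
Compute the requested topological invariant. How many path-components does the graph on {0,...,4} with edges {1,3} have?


Run DFS/union-find over 5 vertices.
V = 5, E = 1.
Number of components = 4

4


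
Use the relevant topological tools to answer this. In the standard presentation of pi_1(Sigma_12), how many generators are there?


Standard presentation: pi_1(Sigma_g) = <a_1,b_1,...,a_g,b_g | [a_1,b_1]...[a_g,b_g] = 1>.
Number of generators = 2g = 2*12 = 24

24


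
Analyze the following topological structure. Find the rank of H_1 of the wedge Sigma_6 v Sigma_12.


For a wedge: H_1(A v B) = H_1(A) + H_1(B).
b_1(Sigma_6) = 12, b_1(Sigma_12) = 24.
b_1 = 12 + 24 = 36

36


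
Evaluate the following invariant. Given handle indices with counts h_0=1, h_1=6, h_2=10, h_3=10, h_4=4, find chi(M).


Handles of index k contribute (-1)^k to chi (same as CW cells).
chi = (1) + (-6) + (10) + (-10) + (4) = -1

-1


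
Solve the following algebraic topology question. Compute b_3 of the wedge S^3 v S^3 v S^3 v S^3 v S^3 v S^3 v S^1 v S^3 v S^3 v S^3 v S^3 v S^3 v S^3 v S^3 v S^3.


For a wedge of spheres, H_k (k>0) is free on one generator per sphere of dimension k.
Spheres of dimension 3: count = 14.
b_3 = 14

14


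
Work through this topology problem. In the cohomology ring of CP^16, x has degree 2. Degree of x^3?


|x| = 2 in H^*(CP^n).
|x^3| = 3 * |x| = 3 * 2 = 6

6


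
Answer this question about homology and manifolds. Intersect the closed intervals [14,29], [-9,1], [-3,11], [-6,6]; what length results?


Intersection = [max(a_i), min(b_i)] = [14, 1].
Since 14 > 1, the intersection is empty.
Length = 0

0


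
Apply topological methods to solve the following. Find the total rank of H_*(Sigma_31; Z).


For Sigma_31: b_0 = 1, b_1 = 2g = 62, b_2 = 1.
Total = 1 + 62 + 1 = 64

64


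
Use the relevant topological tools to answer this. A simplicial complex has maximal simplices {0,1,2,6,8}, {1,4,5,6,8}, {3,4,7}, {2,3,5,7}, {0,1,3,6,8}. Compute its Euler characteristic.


Enumerate all faces; f-vector: f_0=9, f_1=29, f_2=30, f_3=15, f_4=3.
chi = sum (-1)^k f_k = -2

-2


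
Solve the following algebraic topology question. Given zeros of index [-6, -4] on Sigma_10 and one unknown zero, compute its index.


Poincare-Hopf: sum of indices = chi(M).
chi(Sigma_10) = 2 - 2*10 = -18.
Sum of known indices = -10.
x = chi - (sum known) = -18 - (-10) = -8

-8


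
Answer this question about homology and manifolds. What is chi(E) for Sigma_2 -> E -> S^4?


chi(S^4) = 2 (n even), chi(Sigma_2) = 2 - 2*2 = -2.
chi(E) = 2 * (-2) = -4

-4


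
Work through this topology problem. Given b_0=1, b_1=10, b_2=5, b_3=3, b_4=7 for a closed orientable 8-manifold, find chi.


By Poincare duality b_k = b_{8-k}, so full Betti numbers: b_0=1, b_1=10, b_2=5, b_3=3, b_4=7, b_5=3, b_6=5, b_7=10, b_8=1.
chi = sum (-1)^k b_k = -7

-7


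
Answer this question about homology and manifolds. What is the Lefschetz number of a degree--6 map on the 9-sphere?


On S^9: L(f) = tr(f_0*) + (-1)^9 tr(f_9*) = 1 + (-1)^9 * deg(f).
L(f) = 1 + (-1)^9 * -6 = 1 + 6 = 7

7


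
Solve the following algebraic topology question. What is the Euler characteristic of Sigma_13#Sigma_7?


chi(Sigma_13) = 2 - 2*13 = -24
chi(Sigma_7) = 2 - 2*7 = -12
For surfaces: chi(A#B) = chi(A) + chi(B) - 2.
chi = -24 + -12 - 2 = -38

-38


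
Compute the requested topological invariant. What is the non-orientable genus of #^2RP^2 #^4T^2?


Since a >= 1, the sum is non-orientable; each T^2 can be replaced by RP^2 # RP^2 (since T^2#RP^2 = 3RP^2).
Total crosscaps k = 2 + 2*4 = 10.
Check via chi: chi = 2*1 + 4*0 - (2+4-1)*2 = -8 = 2 - k = -8. Consistent.

10


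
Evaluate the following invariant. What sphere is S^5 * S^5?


Join of spheres: S^m * S^n = S^{m+n+1}.
dim = 5 + 5 + 1 = 11

11


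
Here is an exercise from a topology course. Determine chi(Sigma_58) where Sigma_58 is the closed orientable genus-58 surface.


For a closed orientable surface of genus g: chi = 2 - 2g.
Here g = 58.
chi = 2 - 2*58 = 2 - 116 = -114

-114


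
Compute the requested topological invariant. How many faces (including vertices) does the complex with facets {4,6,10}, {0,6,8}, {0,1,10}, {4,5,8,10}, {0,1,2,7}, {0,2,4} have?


Each maximal simplex on m vertices has 2^m - 1 nonempty faces.
Take the union (dedupe shared faces).
Total distinct faces = 44

44


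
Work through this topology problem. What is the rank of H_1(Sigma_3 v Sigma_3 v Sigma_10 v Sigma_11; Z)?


For a wedge X v Y: reduced H_k(X v Y) = H_k(X) + H_k(Y).
Each Sigma_g contributes b_1 = 2g.
b_1 = 6 + 6 + 20 + 22 = 54

54


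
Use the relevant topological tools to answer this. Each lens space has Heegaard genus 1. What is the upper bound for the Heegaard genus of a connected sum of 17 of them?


Heegaard genus satisfies g(A#B) <= g(A) + g(B).
Each lens space has g = 1.
Upper bound: 17 * 1 = 17

17


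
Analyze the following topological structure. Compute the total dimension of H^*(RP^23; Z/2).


H^k(RP^23; Z/2) = Z/2 for each 0 <= k <= 23.
Total dimension = 23 + 1 = 24

24


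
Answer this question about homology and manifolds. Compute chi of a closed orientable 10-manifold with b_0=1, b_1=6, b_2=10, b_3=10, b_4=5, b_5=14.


By Poincare duality b_k = b_{10-k}, so full Betti numbers: b_0=1, b_1=6, b_2=10, b_3=10, b_4=5, b_5=14, b_6=5, b_7=10, b_8=10, b_9=6, b_10=1.
chi = sum (-1)^k b_k = -14

-14


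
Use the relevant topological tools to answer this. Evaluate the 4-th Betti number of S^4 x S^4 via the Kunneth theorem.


Each S^d has Poincare polynomial 1 + t^d.
The product S^4 x S^4 has Poincare polynomial prod(1+t^d_i).
Expanding: b_0=1, b_4=2, b_8=1.
b_4 = 2

2


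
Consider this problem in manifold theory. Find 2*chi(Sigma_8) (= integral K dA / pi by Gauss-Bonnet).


Gauss-Bonnet: integral K dA = 2*pi*chi(M).
chi(Sigma_8) = 2 - 2*8 = -14.
(integral K dA)/pi = 2*chi = 2*(-14) = -28

-28


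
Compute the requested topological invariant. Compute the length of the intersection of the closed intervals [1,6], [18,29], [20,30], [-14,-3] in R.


Intersection = [max(a_i), min(b_i)] = [20, -3].
Since 20 > -3, the intersection is empty.
Length = 0

0


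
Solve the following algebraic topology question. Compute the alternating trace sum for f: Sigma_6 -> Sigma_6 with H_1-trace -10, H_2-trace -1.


L(f) = tr(f_0*) - tr(f_1*) + tr(f_2*).
= 1 - (-10) + (-1)
= 10

10


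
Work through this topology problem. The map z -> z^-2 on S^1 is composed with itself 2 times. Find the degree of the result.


deg(f) = -2. Degree is multiplicative: deg(f^2) = (deg f)^2.
deg(f^2) = (-2)^2 = 4

4


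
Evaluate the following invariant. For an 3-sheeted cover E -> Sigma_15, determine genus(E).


For an n-sheeted cover: chi(E) = n * chi(B).
chi(Sigma_15) = 2 - 2*15 = -28.
chi(E) = 3 * (-28) = -84.
genus(E) = (2 - chi(E))/2 = (2 - (-84))/2 = 86/2 = 43

43


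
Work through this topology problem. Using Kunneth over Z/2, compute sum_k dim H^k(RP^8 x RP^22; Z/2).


dim H^*(RP^n; Z/2) = n+1 (one Z/2 in each degree 0..n).
Total Betti number is multiplicative.
Total = (8+1) * (22+1) = 9 * 23 = 207

207


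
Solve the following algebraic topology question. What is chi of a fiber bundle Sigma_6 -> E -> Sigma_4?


For a fiber bundle F -> E -> B (with CW structure): chi(E) = chi(B) * chi(F).
chi(Sigma_4) = -6, chi(Sigma_6) = -10.
chi(E) = (-6) * (-10) = 60

60


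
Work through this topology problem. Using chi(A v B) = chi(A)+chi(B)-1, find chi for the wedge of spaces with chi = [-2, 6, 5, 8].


chi(A v B) = chi(A) + chi(B) - 1 (one point identified).
For 4 spaces: chi = (sum chi_i) - (4 - 1).
sum = 17; chi = 17 - 3 = 14

14


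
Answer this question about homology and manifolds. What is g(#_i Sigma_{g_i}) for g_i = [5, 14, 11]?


Genus is additive under connected sum of orientable surfaces.
g = 5 + 14 + 11 = 30

30


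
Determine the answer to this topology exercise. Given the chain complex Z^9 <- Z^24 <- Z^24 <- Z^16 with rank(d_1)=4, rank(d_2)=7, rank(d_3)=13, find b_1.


rank H_k = rank(ker d_k) - rank(im d_{k+1}).
rank(ker d_1) = rank(C_1) - rank(d_1) = 24 - 4 = 20.
rank(im d_{1+1}) = 7.
rank H_1 = 20 - 7 = 13

13


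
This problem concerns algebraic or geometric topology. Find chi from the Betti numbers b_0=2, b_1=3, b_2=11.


chi = sum_k (-1)^k b_k.
= (2) + (-3) + (11)
= 10

10


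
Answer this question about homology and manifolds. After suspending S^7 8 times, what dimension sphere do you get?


Each suspension raises dimension by 1: Sigma S^n = S^{n+1}.
Sigma^8 S^7 = S^{7+8} = S^15

15


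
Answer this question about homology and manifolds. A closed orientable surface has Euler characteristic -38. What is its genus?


chi = 2 - 2g for closed orientable surfaces.
-38 = 2 - 2g
2g = 2 - (-38) = 40
g = 20

20


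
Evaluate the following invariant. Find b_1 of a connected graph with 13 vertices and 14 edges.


For a connected graph: rank(pi_1) = b_1 = E - V + 1 = 1 - chi.
chi = V - E = 13 - 14 = -1.
rank = 1 - (-1) = 14 - 13 + 1 = 2

2


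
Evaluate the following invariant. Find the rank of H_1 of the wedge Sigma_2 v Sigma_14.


For a wedge: H_1(A v B) = H_1(A) + H_1(B).
b_1(Sigma_2) = 4, b_1(Sigma_14) = 28.
b_1 = 4 + 28 = 32

32


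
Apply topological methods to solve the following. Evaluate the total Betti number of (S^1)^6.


b_k(T^6) = C(6,k), so the sum over k is sum_k C(6,k) = 2^6.
Total = 2^6 = 64

64


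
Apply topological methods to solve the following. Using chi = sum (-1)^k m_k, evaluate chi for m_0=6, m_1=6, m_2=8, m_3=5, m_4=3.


Morse theory: chi(M) = sum_k (-1)^k m_k where m_k = #(index-k critical points).
= (6) + (-6) + (8) + (-5) + (3) = 6

6


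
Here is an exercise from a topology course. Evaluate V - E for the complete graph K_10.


K_10: V = 10, E = C(10,2) = 45.
chi = V - E = 10 - 45 = -35

-35


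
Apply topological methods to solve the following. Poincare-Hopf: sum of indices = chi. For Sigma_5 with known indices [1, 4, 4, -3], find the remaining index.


Poincare-Hopf: sum of indices = chi(M).
chi(Sigma_5) = 2 - 2*5 = -8.
Sum of known indices = 6.
x = chi - (sum known) = -8 - (6) = -14

-14


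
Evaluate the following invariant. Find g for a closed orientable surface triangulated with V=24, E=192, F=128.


chi = V - E + F = 24 - 192 + 128 = -40
For orientable closed surface: chi = 2 - 2g, so g = (2 - chi)/2.
g = (2 - (-40)) / 2 = 42 / 2 = 21

21


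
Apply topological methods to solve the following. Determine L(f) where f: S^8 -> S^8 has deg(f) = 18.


On S^8: L(f) = tr(f_0*) + (-1)^8 tr(f_8*) = 1 + (-1)^8 * deg(f).
L(f) = 1 + (-1)^8 * 18 = 1 + 18 = 19

19


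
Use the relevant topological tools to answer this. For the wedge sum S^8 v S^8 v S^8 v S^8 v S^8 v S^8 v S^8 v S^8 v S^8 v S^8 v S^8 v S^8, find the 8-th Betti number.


For a wedge of spheres, H_k (k>0) is free on one generator per sphere of dimension k.
Spheres of dimension 8: count = 12.
b_8 = 12

12


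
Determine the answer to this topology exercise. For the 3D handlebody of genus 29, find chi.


A genus-g handlebody deformation retracts to a wedge of g circles.
chi(vee_g S^1) = 1 - g.
chi(H_29) = 1 - 29 = -28

-28


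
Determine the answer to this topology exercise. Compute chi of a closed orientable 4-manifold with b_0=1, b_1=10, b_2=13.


By Poincare duality b_k = b_{4-k}, so full Betti numbers: b_0=1, b_1=10, b_2=13, b_3=10, b_4=1.
chi = sum (-1)^k b_k = -5

-5


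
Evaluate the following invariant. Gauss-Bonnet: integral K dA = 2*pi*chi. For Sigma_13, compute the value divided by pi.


Gauss-Bonnet: integral K dA = 2*pi*chi(M).
chi(Sigma_13) = 2 - 2*13 = -24.
(integral K dA)/pi = 2*chi = 2*(-24) = -48

-48


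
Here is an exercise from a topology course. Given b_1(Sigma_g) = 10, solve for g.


For a closed orientable surface: b_1 = 2g.
10 = 2g
g = 10 / 2 = 5

5


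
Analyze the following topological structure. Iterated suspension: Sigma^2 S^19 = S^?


Each suspension raises dimension by 1: Sigma S^n = S^{n+1}.
Sigma^2 S^19 = S^{19+2} = S^21

21


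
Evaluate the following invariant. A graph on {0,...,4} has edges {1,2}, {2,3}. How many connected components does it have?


Run DFS/union-find over 5 vertices.
V = 5, E = 2.
Number of components = 3

3


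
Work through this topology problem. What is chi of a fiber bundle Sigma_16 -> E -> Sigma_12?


For a fiber bundle F -> E -> B (with CW structure): chi(E) = chi(B) * chi(F).
chi(Sigma_12) = -22, chi(Sigma_16) = -30.
chi(E) = (-22) * (-30) = 660

660


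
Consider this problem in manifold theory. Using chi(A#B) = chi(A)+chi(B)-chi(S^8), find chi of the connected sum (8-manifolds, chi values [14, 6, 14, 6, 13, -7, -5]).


For n-manifolds: chi(A#B) = chi(A) + chi(B) - chi(S^8).
chi(S^8) = 1 + (-1)^8 = 2.
chi(#) = (sum chi_i) - (7-1)*chi(S^8) = 41 - 6*2 = 29

29


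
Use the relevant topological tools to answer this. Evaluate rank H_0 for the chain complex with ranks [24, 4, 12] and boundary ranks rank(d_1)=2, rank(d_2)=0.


rank H_k = rank(ker d_k) - rank(im d_{k+1}).
rank(ker d_0) = rank(C_0) - rank(d_0) = 24 - 0 = 24.
rank(im d_{0+1}) = 2.
rank H_0 = 24 - 2 = 22

22


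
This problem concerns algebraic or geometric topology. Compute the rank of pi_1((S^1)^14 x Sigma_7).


pi_1(A x B) = pi_1(A) x pi_1(B); rank of abelianization = b_1.
b_1(T^14) = 14, b_1(Sigma_7) = 2*7 = 14.
b_1(product) = 14 + 14 = 28

28


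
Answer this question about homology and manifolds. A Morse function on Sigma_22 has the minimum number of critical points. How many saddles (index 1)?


A perfect Morse function has m_k = b_k.
For Sigma_22: b_0=1, b_1=2g=44, b_2=1.
Saddles m_1 = 2g = 44

44


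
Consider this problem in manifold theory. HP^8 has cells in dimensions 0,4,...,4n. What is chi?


HP^8 has one cell in each dimension 0, 4, ..., 4*8 (8+1 cells, all even-dim).
chi = 8 + 1 = 9

9


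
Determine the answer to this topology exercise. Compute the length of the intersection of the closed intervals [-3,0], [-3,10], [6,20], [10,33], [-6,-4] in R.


Intersection = [max(a_i), min(b_i)] = [10, -4].
Since 10 > -4, the intersection is empty.
Length = 0

0


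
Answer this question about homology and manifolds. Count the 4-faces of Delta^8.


Delta^8 has 8+1 vertices. A 4-face is a choice of 4+1 vertices.
f_4 = C(8+1, 4+1) = C(9,5) = 126

126


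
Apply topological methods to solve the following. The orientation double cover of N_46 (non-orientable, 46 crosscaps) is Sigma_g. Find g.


chi(N_46) = 2 - 46 = -44.
Double cover: chi(Sigma_g) = 2 * chi(N_46) = 2*(-44) = -88.
2 - 2g = -88, so g = (2 - (-88))/2 = 90/2 = 45

45


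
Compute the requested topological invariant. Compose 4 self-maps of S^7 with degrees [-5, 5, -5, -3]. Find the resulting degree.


Degree is multiplicative: deg(composition) = product of degrees.
= (-5) * (5) * (-5) * (-3) = -375

-375


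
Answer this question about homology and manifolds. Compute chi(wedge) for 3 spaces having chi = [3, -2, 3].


chi(A v B) = chi(A) + chi(B) - 1 (one point identified).
For 3 spaces: chi = (sum chi_i) - (3 - 1).
sum = 4; chi = 4 - 2 = 2

2


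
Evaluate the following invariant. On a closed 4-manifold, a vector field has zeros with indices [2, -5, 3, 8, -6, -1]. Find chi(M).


Poincare-Hopf: chi(M) = sum of indices of zeros.
chi = (2) + (-5) + (3) + (8) + (-6) + (-1) = 1

1


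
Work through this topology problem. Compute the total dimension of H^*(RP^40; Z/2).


H^k(RP^40; Z/2) = Z/2 for each 0 <= k <= 40.
Total dimension = 40 + 1 = 41

41


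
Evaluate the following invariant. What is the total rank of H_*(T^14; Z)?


b_k(T^14) = C(14,k), so the sum over k is sum_k C(14,k) = 2^14.
Total = 2^14 = 16384

16384


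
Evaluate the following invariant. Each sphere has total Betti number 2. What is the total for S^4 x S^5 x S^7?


Total Betti number is multiplicative under products.
Each S^d (d>=1) has total Betti number 2.
There are 3 sphere factors.
Total = 2^3 = 8

8


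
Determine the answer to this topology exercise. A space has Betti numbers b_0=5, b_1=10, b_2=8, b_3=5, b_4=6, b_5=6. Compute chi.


chi = sum_k (-1)^k b_k.
= (5) + (-10) + (8) + (-5) + (6) + (-6)
= -2

-2


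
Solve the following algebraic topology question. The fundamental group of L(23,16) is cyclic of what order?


pi_1(L(p,q)) = Z/pZ for any q coprime to p.
|pi_1(L(23,16))| = 23

23


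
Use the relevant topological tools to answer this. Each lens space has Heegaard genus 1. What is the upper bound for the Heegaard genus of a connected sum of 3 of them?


Heegaard genus satisfies g(A#B) <= g(A) + g(B).
Each lens space has g = 1.
Upper bound: 3 * 1 = 3

3


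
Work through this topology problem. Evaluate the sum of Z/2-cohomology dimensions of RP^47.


H^k(RP^47; Z/2) = Z/2 for each 0 <= k <= 47.
Total dimension = 47 + 1 = 48

48


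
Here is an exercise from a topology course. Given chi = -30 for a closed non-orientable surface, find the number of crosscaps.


chi = 2 - k for closed non-orientable surfaces with k crosscaps.
-30 = 2 - k
k = 2 - (-30) = 32

32


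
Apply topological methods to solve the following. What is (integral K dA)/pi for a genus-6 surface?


Gauss-Bonnet: integral K dA = 2*pi*chi(M).
chi(Sigma_6) = 2 - 2*6 = -10.
(integral K dA)/pi = 2*chi = 2*(-10) = -20

-20


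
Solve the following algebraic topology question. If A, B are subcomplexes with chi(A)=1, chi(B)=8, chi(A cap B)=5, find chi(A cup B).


chi(A cup B) = chi(A) + chi(B) - chi(A cap B)
= 1 + (8) - (5)
= 4

4


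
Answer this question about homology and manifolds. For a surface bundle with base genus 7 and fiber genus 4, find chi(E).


For a fiber bundle F -> E -> B (with CW structure): chi(E) = chi(B) * chi(F).
chi(Sigma_7) = -12, chi(Sigma_4) = -6.
chi(E) = (-12) * (-6) = 72

72


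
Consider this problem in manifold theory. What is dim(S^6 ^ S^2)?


S^m ^ S^n = S^{m+n}.
k = 6 + 2 = 8

8


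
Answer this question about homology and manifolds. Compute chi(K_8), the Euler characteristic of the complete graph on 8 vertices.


K_8: V = 8, E = C(8,2) = 28.
chi = V - E = 8 - 28 = -20

-20


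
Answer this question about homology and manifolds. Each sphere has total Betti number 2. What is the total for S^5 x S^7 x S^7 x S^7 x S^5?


Total Betti number is multiplicative under products.
Each S^d (d>=1) has total Betti number 2.
There are 5 sphere factors.
Total = 2^5 = 32

32


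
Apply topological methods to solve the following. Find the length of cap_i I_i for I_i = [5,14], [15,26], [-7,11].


Intersection = [max(a_i), min(b_i)] = [15, 11].
Since 15 > 11, the intersection is empty.
Length = 0

0


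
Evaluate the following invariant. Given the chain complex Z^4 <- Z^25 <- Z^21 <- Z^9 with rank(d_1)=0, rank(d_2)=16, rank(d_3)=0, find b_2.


rank H_k = rank(ker d_k) - rank(im d_{k+1}).
rank(ker d_2) = rank(C_2) - rank(d_2) = 21 - 16 = 5.
rank(im d_{2+1}) = 0.
rank H_2 = 5 - 0 = 5

5


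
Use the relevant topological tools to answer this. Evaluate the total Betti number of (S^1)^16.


b_k(T^16) = C(16,k), so the sum over k is sum_k C(16,k) = 2^16.
Total = 2^16 = 65536

65536


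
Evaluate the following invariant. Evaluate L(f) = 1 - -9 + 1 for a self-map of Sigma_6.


L(f) = tr(f_0*) - tr(f_1*) + tr(f_2*).
= 1 - (-9) + (1)
= 11

11


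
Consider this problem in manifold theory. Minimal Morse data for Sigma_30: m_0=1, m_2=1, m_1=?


A perfect Morse function has m_k = b_k.
For Sigma_30: b_0=1, b_1=2g=60, b_2=1.
Saddles m_1 = 2g = 60

60


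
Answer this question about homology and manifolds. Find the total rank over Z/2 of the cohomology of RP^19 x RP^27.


dim H^*(RP^n; Z/2) = n+1 (one Z/2 in each degree 0..n).
Total Betti number is multiplicative.
Total = (19+1) * (27+1) = 20 * 28 = 560

560


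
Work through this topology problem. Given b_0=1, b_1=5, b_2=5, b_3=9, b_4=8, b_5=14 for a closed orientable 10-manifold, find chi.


By Poincare duality b_k = b_{10-k}, so full Betti numbers: b_0=1, b_1=5, b_2=5, b_3=9, b_4=8, b_5=14, b_6=8, b_7=9, b_8=5, b_9=5, b_10=1.
chi = sum (-1)^k b_k = -14

-14


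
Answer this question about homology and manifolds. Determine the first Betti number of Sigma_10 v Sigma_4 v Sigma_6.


For a wedge X v Y: reduced H_k(X v Y) = H_k(X) + H_k(Y).
Each Sigma_g contributes b_1 = 2g.
b_1 = 20 + 8 + 12 = 40

40


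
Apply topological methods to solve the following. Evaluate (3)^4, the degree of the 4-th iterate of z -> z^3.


deg(f) = 3. Degree is multiplicative: deg(f^4) = (deg f)^4.
deg(f^4) = (3)^4 = 81

81


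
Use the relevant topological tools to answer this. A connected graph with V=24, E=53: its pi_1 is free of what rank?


For a connected graph: rank(pi_1) = b_1 = E - V + 1 = 1 - chi.
chi = V - E = 24 - 53 = -29.
rank = 1 - (-29) = 53 - 24 + 1 = 30

30


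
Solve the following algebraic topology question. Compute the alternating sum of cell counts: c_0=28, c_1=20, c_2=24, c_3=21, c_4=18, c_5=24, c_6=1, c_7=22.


chi = sum_k (-1)^k c_k.
= (-1)^0*28 + (-1)^1*20 + (-1)^2*24 + (-1)^3*21 + (-1)^4*18 + (-1)^5*24 + (-1)^6*1 + (-1)^7*22
= (28) + (-20) + (24) + (-21) + (18) + (-24) + (1) + (-22)
= -16

-16


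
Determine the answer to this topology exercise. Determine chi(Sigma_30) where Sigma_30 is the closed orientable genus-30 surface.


For a closed orientable surface of genus g: chi = 2 - 2g.
Here g = 30.
chi = 2 - 2*30 = 2 - 60 = -58

-58


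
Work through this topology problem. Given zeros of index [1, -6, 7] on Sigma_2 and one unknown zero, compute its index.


Poincare-Hopf: sum of indices = chi(M).
chi(Sigma_2) = 2 - 2*2 = -2.
Sum of known indices = 2.
x = chi - (sum known) = -2 - (2) = -4

-4


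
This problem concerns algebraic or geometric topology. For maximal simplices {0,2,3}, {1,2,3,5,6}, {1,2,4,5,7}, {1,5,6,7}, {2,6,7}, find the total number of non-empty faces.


Each maximal simplex on m vertices has 2^m - 1 nonempty faces.
Take the union (dedupe shared faces).
Total distinct faces = 64

64


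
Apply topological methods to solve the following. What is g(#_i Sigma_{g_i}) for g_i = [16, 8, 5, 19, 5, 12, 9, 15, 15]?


Genus is additive under connected sum of orientable surfaces.
g = 16 + 8 + 5 + 19 + 5 + 12 + 9 + 15 + 15 = 104

104


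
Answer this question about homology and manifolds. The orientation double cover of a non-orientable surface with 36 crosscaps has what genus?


chi(N_36) = 2 - 36 = -34.
Double cover: chi(Sigma_g) = 2 * chi(N_36) = 2*(-34) = -68.
2 - 2g = -68, so g = (2 - (-68))/2 = 70/2 = 35

35


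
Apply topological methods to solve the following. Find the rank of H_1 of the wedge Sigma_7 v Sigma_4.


For a wedge: H_1(A v B) = H_1(A) + H_1(B).
b_1(Sigma_7) = 14, b_1(Sigma_4) = 8.
b_1 = 14 + 8 = 22

22


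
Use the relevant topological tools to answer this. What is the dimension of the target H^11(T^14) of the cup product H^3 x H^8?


Cup product: H^p x H^q -> H^{p+q}; here p+q = 3+8 = 11.
rank H^k(T^n) = C(n,k).
C(14,11) = 364

364


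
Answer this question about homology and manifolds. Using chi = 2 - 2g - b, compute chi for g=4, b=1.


For a compact orientable surface with genus g and b boundary components: chi = 2 - 2g - b.
chi = 2 - 2*4 - 1 = 2 - 8 - 1 = -7

-7


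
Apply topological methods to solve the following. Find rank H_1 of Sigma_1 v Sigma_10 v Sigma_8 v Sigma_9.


For a wedge X v Y: reduced H_k(X v Y) = H_k(X) + H_k(Y).
Each Sigma_g contributes b_1 = 2g.
b_1 = 2 + 20 + 16 + 18 = 56

56


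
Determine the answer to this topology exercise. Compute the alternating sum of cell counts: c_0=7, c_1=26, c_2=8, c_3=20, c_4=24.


chi = sum_k (-1)^k c_k.
= (-1)^0*7 + (-1)^1*26 + (-1)^2*8 + (-1)^3*20 + (-1)^4*24
= (7) + (-26) + (8) + (-20) + (24)
= -7

-7


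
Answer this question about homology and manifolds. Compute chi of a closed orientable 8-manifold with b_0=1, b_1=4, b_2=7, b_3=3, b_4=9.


By Poincare duality b_k = b_{8-k}, so full Betti numbers: b_0=1, b_1=4, b_2=7, b_3=3, b_4=9, b_5=3, b_6=7, b_7=4, b_8=1.
chi = sum (-1)^k b_k = 11

11


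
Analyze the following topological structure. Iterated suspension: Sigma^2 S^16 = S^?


Each suspension raises dimension by 1: Sigma S^n = S^{n+1}.
Sigma^2 S^16 = S^{16+2} = S^18

18


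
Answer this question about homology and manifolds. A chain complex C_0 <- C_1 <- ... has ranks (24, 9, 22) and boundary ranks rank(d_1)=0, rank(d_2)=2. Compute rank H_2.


rank H_k = rank(ker d_k) - rank(im d_{k+1}).
rank(ker d_2) = rank(C_2) - rank(d_2) = 22 - 2 = 20.
rank(im d_{2+1}) = 0.
rank H_2 = 20 - 0 = 20

20


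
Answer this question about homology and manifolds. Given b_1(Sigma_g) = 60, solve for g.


For a closed orientable surface: b_1 = 2g.
60 = 2g
g = 60 / 2 = 30

30


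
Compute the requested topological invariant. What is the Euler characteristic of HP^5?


HP^5 has one cell in each dimension 0, 4, ..., 4*5 (5+1 cells, all even-dim).
chi = 5 + 1 = 6

6


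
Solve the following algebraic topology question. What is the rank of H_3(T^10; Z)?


By the Kunneth formula, b_k(T^n) = C(n,k).
b_3(T^10) = C(10,3).
C(10,3) = 10!/(3!*7!) = 120

120


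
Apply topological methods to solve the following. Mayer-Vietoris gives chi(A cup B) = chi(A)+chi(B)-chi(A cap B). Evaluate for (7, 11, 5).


chi(A cup B) = chi(A) + chi(B) - chi(A cap B)
= 7 + (11) - (5)
= 13

13


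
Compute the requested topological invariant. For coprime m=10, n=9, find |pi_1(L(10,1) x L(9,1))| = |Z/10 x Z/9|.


pi_1(X x Y) = pi_1(X) x pi_1(Y).
pi_1(L(10,1)) = Z/10, pi_1(L(9,1)) = Z/9.
|Z/10 x Z/9| = 10 * 9 = 90

90


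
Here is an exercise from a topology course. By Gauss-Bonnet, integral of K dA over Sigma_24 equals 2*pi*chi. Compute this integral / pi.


Gauss-Bonnet: integral K dA = 2*pi*chi(M).
chi(Sigma_24) = 2 - 2*24 = -46.
(integral K dA)/pi = 2*chi = 2*(-46) = -92

-92


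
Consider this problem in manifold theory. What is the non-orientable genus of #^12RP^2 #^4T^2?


Since a >= 1, the sum is non-orientable; each T^2 can be replaced by RP^2 # RP^2 (since T^2#RP^2 = 3RP^2).
Total crosscaps k = 12 + 2*4 = 20.
Check via chi: chi = 12*1 + 4*0 - (12+4-1)*2 = -18 = 2 - k = -18. Consistent.

20


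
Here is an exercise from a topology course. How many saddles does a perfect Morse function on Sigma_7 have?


A perfect Morse function has m_k = b_k.
For Sigma_7: b_0=1, b_1=2g=14, b_2=1.
Saddles m_1 = 2g = 14

14


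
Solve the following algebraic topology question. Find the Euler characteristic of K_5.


K_5: V = 5, E = C(5,2) = 10.
chi = V - E = 5 - 10 = -5

-5


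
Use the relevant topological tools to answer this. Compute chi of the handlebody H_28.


A genus-g handlebody deformation retracts to a wedge of g circles.
chi(vee_g S^1) = 1 - g.
chi(H_28) = 1 - 28 = -27

-27


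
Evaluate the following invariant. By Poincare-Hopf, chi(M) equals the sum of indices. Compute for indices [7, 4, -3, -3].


Poincare-Hopf: chi(M) = sum of indices of zeros.
chi = (7) + (4) + (-3) + (-3) = 5

5


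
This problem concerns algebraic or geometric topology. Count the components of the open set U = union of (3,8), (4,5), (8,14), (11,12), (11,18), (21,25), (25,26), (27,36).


Sort and merge overlapping open intervals.
Merged: (3,8), (8,18), (21,25), (25,26), (27,36).
Number of components = 5

5


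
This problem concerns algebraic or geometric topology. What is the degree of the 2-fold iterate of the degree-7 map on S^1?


deg(f) = 7. Degree is multiplicative: deg(f^2) = (deg f)^2.
deg(f^2) = (7)^2 = 49

49


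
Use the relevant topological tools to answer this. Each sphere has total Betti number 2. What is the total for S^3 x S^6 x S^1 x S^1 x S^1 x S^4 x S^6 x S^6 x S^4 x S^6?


Total Betti number is multiplicative under products.
Each S^d (d>=1) has total Betti number 2.
There are 10 sphere factors.
Total = 2^10 = 1024

1024


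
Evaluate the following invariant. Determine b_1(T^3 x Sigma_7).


pi_1(A x B) = pi_1(A) x pi_1(B); rank of abelianization = b_1.
b_1(T^3) = 3, b_1(Sigma_7) = 2*7 = 14.
b_1(product) = 3 + 14 = 17

17


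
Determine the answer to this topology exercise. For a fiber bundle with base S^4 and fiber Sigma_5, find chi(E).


chi(S^4) = 2 (n even), chi(Sigma_5) = 2 - 2*5 = -8.
chi(E) = 2 * (-8) = -16

-16


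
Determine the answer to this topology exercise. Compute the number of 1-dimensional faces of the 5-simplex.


Delta^5 has 5+1 vertices. A 1-face is a choice of 1+1 vertices.
f_1 = C(5+1, 1+1) = C(6,2) = 15

15


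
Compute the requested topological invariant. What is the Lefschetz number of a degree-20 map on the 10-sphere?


On S^10: L(f) = tr(f_0*) + (-1)^10 tr(f_10*) = 1 + (-1)^10 * deg(f).
L(f) = 1 + (-1)^10 * 20 = 1 + 20 = 21

21


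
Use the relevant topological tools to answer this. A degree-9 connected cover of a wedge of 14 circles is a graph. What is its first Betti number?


Nielsen-Schreier: an index-n subgroup of F_r is free of rank 1 + n(r-1).
Equivalently: chi(cover) = n*chi(base); chi(vee_r S^1) = 1 - 14 = -13.
chi(E) = 9*(-13) = -117; rank = 1 - chi(E) = 1 - (-117) = 118.
rank = 1 + 9*(14-1) = 1 + 117 = 118

118


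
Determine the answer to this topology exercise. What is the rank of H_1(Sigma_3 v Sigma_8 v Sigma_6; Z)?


For a wedge X v Y: reduced H_k(X v Y) = H_k(X) + H_k(Y).
Each Sigma_g contributes b_1 = 2g.
b_1 = 6 + 16 + 12 = 34

34


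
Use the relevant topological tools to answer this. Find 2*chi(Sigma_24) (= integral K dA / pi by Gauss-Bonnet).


Gauss-Bonnet: integral K dA = 2*pi*chi(M).
chi(Sigma_24) = 2 - 2*24 = -46.
(integral K dA)/pi = 2*chi = 2*(-46) = -92

-92


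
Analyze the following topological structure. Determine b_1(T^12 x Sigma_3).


pi_1(A x B) = pi_1(A) x pi_1(B); rank of abelianization = b_1.
b_1(T^12) = 12, b_1(Sigma_3) = 2*3 = 6.
b_1(product) = 12 + 6 = 18

18


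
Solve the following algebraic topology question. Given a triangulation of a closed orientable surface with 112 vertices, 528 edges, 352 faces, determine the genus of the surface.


chi = V - E + F = 112 - 528 + 352 = -64
For orientable closed surface: chi = 2 - 2g, so g = (2 - chi)/2.
g = (2 - (-64)) / 2 = 66 / 2 = 33

33


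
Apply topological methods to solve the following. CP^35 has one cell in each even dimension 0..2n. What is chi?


CP^35 has one cell in each even dimension 0, 2, ..., 2*35 (35+1 cells total).
All cells are even-dimensional, so chi = number of cells.
chi = 35 + 1 = 36

36


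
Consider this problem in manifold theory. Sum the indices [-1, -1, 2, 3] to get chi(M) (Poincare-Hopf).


Poincare-Hopf: chi(M) = sum of indices of zeros.
chi = (-1) + (-1) + (2) + (3) = 3

3


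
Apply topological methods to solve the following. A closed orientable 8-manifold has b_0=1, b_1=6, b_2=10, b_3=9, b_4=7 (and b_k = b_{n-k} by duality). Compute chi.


By Poincare duality b_k = b_{8-k}, so full Betti numbers: b_0=1, b_1=6, b_2=10, b_3=9, b_4=7, b_5=9, b_6=10, b_7=6, b_8=1.
chi = sum (-1)^k b_k = -1

-1


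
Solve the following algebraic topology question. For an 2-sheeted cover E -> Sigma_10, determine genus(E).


For an n-sheeted cover: chi(E) = n * chi(B).
chi(Sigma_10) = 2 - 2*10 = -18.
chi(E) = 2 * (-18) = -36.
genus(E) = (2 - chi(E))/2 = (2 - (-36))/2 = 38/2 = 19

19


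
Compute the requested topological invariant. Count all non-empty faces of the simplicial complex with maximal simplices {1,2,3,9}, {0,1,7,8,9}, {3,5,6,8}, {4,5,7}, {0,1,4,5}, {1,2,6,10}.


Each maximal simplex on m vertices has 2^m - 1 nonempty faces.
Take the union (dedupe shared faces).
Total distinct faces = 81

81


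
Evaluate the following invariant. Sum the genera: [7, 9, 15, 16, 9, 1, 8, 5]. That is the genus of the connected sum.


Genus is additive under connected sum of orientable surfaces.
g = 7 + 9 + 15 + 16 + 9 + 1 + 8 + 5 = 70

70


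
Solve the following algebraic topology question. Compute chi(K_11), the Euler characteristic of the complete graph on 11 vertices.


K_11: V = 11, E = C(11,2) = 55.
chi = V - E = 11 - 55 = -44

-44


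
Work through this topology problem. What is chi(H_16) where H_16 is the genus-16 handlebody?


A genus-g handlebody deformation retracts to a wedge of g circles.
chi(vee_g S^1) = 1 - g.
chi(H_16) = 1 - 16 = -15

-15


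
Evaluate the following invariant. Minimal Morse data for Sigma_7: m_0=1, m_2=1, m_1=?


A perfect Morse function has m_k = b_k.
For Sigma_7: b_0=1, b_1=2g=14, b_2=1.
Saddles m_1 = 2g = 14

14


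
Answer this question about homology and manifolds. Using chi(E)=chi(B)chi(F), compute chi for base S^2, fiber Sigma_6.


chi(S^2) = 2 (n even), chi(Sigma_6) = 2 - 2*6 = -10.
chi(E) = 2 * (-10) = -20

-20


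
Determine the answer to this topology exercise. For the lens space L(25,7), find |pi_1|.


pi_1(L(p,q)) = Z/pZ for any q coprime to p.
|pi_1(L(25,7))| = 25

25


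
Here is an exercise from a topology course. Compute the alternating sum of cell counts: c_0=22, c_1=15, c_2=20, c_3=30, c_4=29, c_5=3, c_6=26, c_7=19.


chi = sum_k (-1)^k c_k.
= (-1)^0*22 + (-1)^1*15 + (-1)^2*20 + (-1)^3*30 + (-1)^4*29 + (-1)^5*3 + (-1)^6*26 + (-1)^7*19
= (22) + (-15) + (20) + (-30) + (29) + (-3) + (26) + (-19)
= 30

30


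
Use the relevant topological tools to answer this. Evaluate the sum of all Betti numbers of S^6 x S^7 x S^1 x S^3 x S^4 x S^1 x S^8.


Total Betti number is multiplicative under products.
Each S^d (d>=1) has total Betti number 2.
There are 7 sphere factors.
Total = 2^7 = 128

128


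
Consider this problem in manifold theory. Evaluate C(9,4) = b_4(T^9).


By the Kunneth formula, b_k(T^n) = C(n,k).
b_4(T^9) = C(9,4).
C(9,4) = 9!/(4!*5!) = 126

126


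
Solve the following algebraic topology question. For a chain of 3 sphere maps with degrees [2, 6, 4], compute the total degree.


Degree is multiplicative: deg(composition) = product of degrees.
= (2) * (6) * (4) = 48

48


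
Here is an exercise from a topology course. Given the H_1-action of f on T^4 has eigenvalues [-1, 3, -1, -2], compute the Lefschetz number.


For a torus self-map: L(f) = det(I - A) where A acts on H_1.
L(f) = (1--1) * (1-3) * (1--1) * (1--2) = 2 * -2 * 2 * 3 = -24

-24


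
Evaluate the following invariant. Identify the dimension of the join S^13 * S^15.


Join of spheres: S^m * S^n = S^{m+n+1}.
dim = 13 + 15 + 1 = 29

29


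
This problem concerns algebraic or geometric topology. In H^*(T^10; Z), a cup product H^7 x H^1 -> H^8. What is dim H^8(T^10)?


Cup product: H^p x H^q -> H^{p+q}; here p+q = 7+1 = 8.
rank H^k(T^n) = C(n,k).
C(10,8) = 45

45


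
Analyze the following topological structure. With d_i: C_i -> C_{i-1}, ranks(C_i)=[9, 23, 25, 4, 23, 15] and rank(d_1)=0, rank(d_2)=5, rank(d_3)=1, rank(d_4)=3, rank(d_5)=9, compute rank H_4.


rank H_k = rank(ker d_k) - rank(im d_{k+1}).
rank(ker d_4) = rank(C_4) - rank(d_4) = 23 - 3 = 20.
rank(im d_{4+1}) = 9.
rank H_4 = 20 - 9 = 11

11


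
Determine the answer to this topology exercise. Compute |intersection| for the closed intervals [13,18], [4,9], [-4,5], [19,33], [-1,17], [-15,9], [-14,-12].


Intersection = [max(a_i), min(b_i)] = [19, -12].
Since 19 > -12, the intersection is empty.
Length = 0

0


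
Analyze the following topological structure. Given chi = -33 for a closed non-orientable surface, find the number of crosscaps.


chi = 2 - k for closed non-orientable surfaces with k crosscaps.
-33 = 2 - k
k = 2 - (-33) = 35

35


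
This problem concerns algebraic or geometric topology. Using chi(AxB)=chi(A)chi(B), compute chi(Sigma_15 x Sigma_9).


chi(Sigma_15) = 2 - 2*15 = -28
chi(Sigma_9) = 2 - 2*9 = -16
chi(product) = (-28) * (-16) = 448

448


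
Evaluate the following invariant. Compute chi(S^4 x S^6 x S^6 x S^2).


chi is multiplicative: chi(X x Y) = chi(X) chi(Y).
Each even-dim sphere has chi = 2. There are 4 factors.
chi = 2^4 = 16

16


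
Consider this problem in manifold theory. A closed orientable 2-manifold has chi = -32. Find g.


chi = 2 - 2g for closed orientable surfaces.
-32 = 2 - 2g
2g = 2 - (-32) = 34
g = 17

17


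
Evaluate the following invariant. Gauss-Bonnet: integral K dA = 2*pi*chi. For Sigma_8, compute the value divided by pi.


Gauss-Bonnet: integral K dA = 2*pi*chi(M).
chi(Sigma_8) = 2 - 2*8 = -14.
(integral K dA)/pi = 2*chi = 2*(-14) = -28

-28


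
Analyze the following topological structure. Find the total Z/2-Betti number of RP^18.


H^k(RP^18; Z/2) = Z/2 for each 0 <= k <= 18.
Total dimension = 18 + 1 = 19

19


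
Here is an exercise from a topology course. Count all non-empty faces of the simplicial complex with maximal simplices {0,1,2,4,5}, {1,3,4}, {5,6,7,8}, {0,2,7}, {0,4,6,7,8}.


Each maximal simplex on m vertices has 2^m - 1 nonempty faces.
Take the union (dedupe shared faces).
Total distinct faces = 72

72


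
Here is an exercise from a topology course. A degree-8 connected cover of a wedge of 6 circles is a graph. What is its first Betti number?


Nielsen-Schreier: an index-n subgroup of F_r is free of rank 1 + n(r-1).
Equivalently: chi(cover) = n*chi(base); chi(vee_r S^1) = 1 - 6 = -5.
chi(E) = 8*(-5) = -40; rank = 1 - chi(E) = 1 - (-40) = 41.
rank = 1 + 8*(6-1) = 1 + 40 = 41

41


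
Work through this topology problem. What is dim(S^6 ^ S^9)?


S^m ^ S^n = S^{m+n}.
k = 6 + 9 = 15

15


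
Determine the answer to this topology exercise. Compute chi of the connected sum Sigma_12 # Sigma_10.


chi(Sigma_12) = 2 - 2*12 = -22
chi(Sigma_10) = 2 - 2*10 = -18
For surfaces: chi(A#B) = chi(A) + chi(B) - 2.
chi = -22 + -18 - 2 = -42

-42


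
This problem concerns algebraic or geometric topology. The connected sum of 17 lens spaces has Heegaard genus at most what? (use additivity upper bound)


Heegaard genus satisfies g(A#B) <= g(A) + g(B).
Each lens space has g = 1.
Upper bound: 17 * 1 = 17

17


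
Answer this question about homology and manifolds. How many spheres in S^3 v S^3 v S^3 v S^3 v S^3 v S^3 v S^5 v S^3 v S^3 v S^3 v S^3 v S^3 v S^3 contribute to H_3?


For a wedge of spheres, H_k (k>0) is free on one generator per sphere of dimension k.
Spheres of dimension 3: count = 12.
b_3 = 12

12


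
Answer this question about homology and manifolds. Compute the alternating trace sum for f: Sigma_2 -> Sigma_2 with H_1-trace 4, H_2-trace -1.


L(f) = tr(f_0*) - tr(f_1*) + tr(f_2*).
= 1 - (4) + (-1)
= -4

-4
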